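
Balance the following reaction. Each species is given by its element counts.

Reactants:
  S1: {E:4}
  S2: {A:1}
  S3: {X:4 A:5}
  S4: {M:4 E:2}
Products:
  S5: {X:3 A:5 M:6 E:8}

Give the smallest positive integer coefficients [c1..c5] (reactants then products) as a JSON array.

X: 5·0+5·0+3·4+6·0 = 12 | 4·3 = 12
A: 5·0+5·1+3·5+6·0 = 20 | 4·5 = 20
M: 5·0+5·0+3·0+6·4 = 24 | 4·6 = 24
E: 5·4+5·0+3·0+6·2 = 32 | 4·8 = 32
gcd(5,5,3,6,4) = 1

Coefficients: [5, 5, 3, 6, 4]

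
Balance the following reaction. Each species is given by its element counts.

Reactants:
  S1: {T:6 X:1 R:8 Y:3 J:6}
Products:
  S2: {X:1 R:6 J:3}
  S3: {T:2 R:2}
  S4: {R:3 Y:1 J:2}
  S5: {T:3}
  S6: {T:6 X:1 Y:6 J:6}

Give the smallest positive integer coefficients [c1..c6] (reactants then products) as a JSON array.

Coefficients: [6, 4, 3, 6, 6, 2]

T: 6·6 = 36 | 4·0+3·2+6·0+6·3+2·6 = 36
X: 6·1 = 6 | 4·1+3·0+6·0+6·0+2·1 = 6
R: 6·8 = 48 | 4·6+3·2+6·3+6·0+2·0 = 48
Y: 6·3 = 18 | 4·0+3·0+6·1+6·0+2·6 = 18
J: 6·6 = 36 | 4·3+3·0+6·2+6·0+2·6 = 36
gcd(6,4,3,6,6,2) = 1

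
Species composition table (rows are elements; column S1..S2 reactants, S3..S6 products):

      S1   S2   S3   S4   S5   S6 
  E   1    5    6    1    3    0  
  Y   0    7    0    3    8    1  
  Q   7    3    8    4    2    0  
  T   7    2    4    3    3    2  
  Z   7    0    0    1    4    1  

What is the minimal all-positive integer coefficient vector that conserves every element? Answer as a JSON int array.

Coefficients: [2, 4, 2, 1, 3, 1]

E: 2·1+4·5 = 22 | 2·6+1·1+3·3+1·0 = 22
Y: 2·0+4·7 = 28 | 2·0+1·3+3·8+1·1 = 28
Q: 2·7+4·3 = 26 | 2·8+1·4+3·2+1·0 = 26
T: 2·7+4·2 = 22 | 2·4+1·3+3·3+1·2 = 22
Z: 2·7+4·0 = 14 | 2·0+1·1+3·4+1·1 = 14
gcd(2,4,2,1,3,1) = 1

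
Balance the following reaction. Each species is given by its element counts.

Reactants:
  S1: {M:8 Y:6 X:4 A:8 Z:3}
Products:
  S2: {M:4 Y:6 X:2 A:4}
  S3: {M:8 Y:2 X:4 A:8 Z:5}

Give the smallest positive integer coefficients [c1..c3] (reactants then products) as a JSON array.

M: 5·8 = 40 | 4·4+3·8 = 40
Y: 5·6 = 30 | 4·6+3·2 = 30
X: 5·4 = 20 | 4·2+3·4 = 20
A: 5·8 = 40 | 4·4+3·8 = 40
Z: 5·3 = 15 | 4·0+3·5 = 15
gcd(5,4,3) = 1

Coefficients: [5, 4, 3]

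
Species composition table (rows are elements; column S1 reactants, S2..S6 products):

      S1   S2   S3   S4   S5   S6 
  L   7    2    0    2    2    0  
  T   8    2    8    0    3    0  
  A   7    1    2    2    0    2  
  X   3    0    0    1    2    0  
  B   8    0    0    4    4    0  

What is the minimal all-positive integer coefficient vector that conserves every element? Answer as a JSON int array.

Coefficients: [4, 6, 1, 4, 4, 6]

L: 4·7 = 28 | 6·2+1·0+4·2+4·2+6·0 = 28
T: 4·8 = 32 | 6·2+1·8+4·0+4·3+6·0 = 32
A: 4·7 = 28 | 6·1+1·2+4·2+4·0+6·2 = 28
X: 4·3 = 12 | 6·0+1·0+4·1+4·2+6·0 = 12
B: 4·8 = 32 | 6·0+1·0+4·4+4·4+6·0 = 32
gcd(4,6,1,4,4,6) = 1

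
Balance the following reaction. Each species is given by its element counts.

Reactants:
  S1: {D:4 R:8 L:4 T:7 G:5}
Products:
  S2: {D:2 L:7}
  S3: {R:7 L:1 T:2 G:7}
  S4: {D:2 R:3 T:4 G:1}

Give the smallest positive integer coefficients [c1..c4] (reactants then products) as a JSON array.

D: 2·4 = 8 | 1·2+1·0+3·2 = 8
R: 2·8 = 16 | 1·0+1·7+3·3 = 16
L: 2·4 = 8 | 1·7+1·1+3·0 = 8
T: 2·7 = 14 | 1·0+1·2+3·4 = 14
G: 2·5 = 10 | 1·0+1·7+3·1 = 10
gcd(2,1,1,3) = 1

Coefficients: [2, 1, 1, 3]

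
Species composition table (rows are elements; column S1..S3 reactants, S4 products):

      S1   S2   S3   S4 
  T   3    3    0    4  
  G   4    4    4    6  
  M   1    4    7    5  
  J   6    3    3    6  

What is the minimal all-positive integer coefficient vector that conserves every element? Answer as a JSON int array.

Coefficients: [3, 5, 1, 6]

T: 3·3+5·3+1·0 = 24 | 6·4 = 24
G: 3·4+5·4+1·4 = 36 | 6·6 = 36
M: 3·1+5·4+1·7 = 30 | 6·5 = 30
J: 3·6+5·3+1·3 = 36 | 6·6 = 36
gcd(3,5,1,6) = 1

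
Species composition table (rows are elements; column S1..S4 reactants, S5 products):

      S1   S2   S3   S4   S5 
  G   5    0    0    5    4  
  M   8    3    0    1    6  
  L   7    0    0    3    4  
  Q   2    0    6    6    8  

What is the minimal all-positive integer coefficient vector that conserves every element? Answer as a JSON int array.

G: 2·5+4·0+4·0+2·5 = 20 | 5·4 = 20
M: 2·8+4·3+4·0+2·1 = 30 | 5·6 = 30
L: 2·7+4·0+4·0+2·3 = 20 | 5·4 = 20
Q: 2·2+4·0+4·6+2·6 = 40 | 5·8 = 40
gcd(2,4,4,2,5) = 1

Coefficients: [2, 4, 4, 2, 5]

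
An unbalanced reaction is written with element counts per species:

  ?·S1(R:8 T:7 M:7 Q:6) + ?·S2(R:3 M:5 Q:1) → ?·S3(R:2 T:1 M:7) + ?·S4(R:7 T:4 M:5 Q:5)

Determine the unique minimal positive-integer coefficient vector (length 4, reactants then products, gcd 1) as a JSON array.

R: 2·8+3·3 = 25 | 2·2+3·7 = 25
T: 2·7+3·0 = 14 | 2·1+3·4 = 14
M: 2·7+3·5 = 29 | 2·7+3·5 = 29
Q: 2·6+3·1 = 15 | 2·0+3·5 = 15
gcd(2,3,2,3) = 1

Coefficients: [2, 3, 2, 3]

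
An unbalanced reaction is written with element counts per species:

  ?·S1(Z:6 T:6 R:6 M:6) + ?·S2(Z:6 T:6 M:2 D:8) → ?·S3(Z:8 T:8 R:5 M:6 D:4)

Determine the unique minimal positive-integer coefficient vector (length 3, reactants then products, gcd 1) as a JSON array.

Z: 5·6+3·6 = 48 | 6·8 = 48
T: 5·6+3·6 = 48 | 6·8 = 48
R: 5·6+3·0 = 30 | 6·5 = 30
M: 5·6+3·2 = 36 | 6·6 = 36
D: 5·0+3·8 = 24 | 6·4 = 24
gcd(5,3,6) = 1

Coefficients: [5, 3, 6]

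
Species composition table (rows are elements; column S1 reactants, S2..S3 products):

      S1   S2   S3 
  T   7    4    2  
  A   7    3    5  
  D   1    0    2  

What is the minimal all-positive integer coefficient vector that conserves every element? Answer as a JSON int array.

T: 2·7 = 14 | 3·4+1·2 = 14
A: 2·7 = 14 | 3·3+1·5 = 14
D: 2·1 = 2 | 3·0+1·2 = 2
gcd(2,3,1) = 1

Coefficients: [2, 3, 1]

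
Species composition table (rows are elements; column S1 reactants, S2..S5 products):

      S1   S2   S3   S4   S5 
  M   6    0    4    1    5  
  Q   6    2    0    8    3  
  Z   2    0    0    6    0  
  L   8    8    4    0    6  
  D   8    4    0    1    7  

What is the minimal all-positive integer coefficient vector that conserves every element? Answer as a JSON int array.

M: 6·6 = 36 | 1·0+1·4+2·1+6·5 = 36
Q: 6·6 = 36 | 1·2+1·0+2·8+6·3 = 36
Z: 6·2 = 12 | 1·0+1·0+2·6+6·0 = 12
L: 6·8 = 48 | 1·8+1·4+2·0+6·6 = 48
D: 6·8 = 48 | 1·4+1·0+2·1+6·7 = 48
gcd(6,1,1,2,6) = 1

Coefficients: [6, 1, 1, 2, 6]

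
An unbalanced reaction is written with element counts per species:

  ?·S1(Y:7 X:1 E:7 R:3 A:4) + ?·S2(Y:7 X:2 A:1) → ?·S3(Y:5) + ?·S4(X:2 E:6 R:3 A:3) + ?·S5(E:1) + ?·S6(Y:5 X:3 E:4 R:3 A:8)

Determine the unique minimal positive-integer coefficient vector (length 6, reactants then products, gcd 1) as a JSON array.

Coefficients: [3, 2, 6, 2, 5, 1]

Y: 3·7+2·7 = 35 | 6·5+2·0+5·0+1·5 = 35
X: 3·1+2·2 = 7 | 6·0+2·2+5·0+1·3 = 7
E: 3·7+2·0 = 21 | 6·0+2·6+5·1+1·4 = 21
R: 3·3+2·0 = 9 | 6·0+2·3+5·0+1·3 = 9
A: 3·4+2·1 = 14 | 6·0+2·3+5·0+1·8 = 14
gcd(3,2,6,2,5,1) = 1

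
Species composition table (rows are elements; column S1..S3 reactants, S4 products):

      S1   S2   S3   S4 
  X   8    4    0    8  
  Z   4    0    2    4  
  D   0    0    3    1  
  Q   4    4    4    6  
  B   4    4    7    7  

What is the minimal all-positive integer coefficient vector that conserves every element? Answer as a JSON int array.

X: 5·8+2·4+2·0 = 48 | 6·8 = 48
Z: 5·4+2·0+2·2 = 24 | 6·4 = 24
D: 5·0+2·0+2·3 = 6 | 6·1 = 6
Q: 5·4+2·4+2·4 = 36 | 6·6 = 36
B: 5·4+2·4+2·7 = 42 | 6·7 = 42
gcd(5,2,2,6) = 1

Coefficients: [5, 2, 2, 6]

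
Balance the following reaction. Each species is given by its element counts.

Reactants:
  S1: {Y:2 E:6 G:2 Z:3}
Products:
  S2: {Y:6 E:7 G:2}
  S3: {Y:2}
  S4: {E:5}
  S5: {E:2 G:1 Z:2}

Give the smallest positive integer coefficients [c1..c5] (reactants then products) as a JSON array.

Coefficients: [4, 1, 1, 1, 6]

Y: 4·2 = 8 | 1·6+1·2+1·0+6·0 = 8
E: 4·6 = 24 | 1·7+1·0+1·5+6·2 = 24
G: 4·2 = 8 | 1·2+1·0+1·0+6·1 = 8
Z: 4·3 = 12 | 1·0+1·0+1·0+6·2 = 12
gcd(4,1,1,1,6) = 1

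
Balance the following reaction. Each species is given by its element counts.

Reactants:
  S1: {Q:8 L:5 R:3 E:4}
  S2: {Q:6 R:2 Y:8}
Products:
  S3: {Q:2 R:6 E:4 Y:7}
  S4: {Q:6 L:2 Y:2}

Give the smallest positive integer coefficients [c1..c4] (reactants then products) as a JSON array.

Q: 2·8+3·6 = 34 | 2·2+5·6 = 34
L: 2·5+3·0 = 10 | 2·0+5·2 = 10
R: 2·3+3·2 = 12 | 2·6+5·0 = 12
E: 2·4+3·0 = 8 | 2·4+5·0 = 8
Y: 2·0+3·8 = 24 | 2·7+5·2 = 24
gcd(2,3,2,5) = 1

Coefficients: [2, 3, 2, 5]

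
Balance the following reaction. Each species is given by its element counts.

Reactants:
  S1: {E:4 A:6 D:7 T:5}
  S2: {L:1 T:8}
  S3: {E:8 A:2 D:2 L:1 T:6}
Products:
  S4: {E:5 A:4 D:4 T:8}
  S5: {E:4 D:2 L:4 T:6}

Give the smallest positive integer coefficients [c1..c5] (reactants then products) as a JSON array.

E: 2·4+2·0+2·8 = 24 | 4·5+1·4 = 24
A: 2·6+2·0+2·2 = 16 | 4·4+1·0 = 16
D: 2·7+2·0+2·2 = 18 | 4·4+1·2 = 18
L: 2·0+2·1+2·1 = 4 | 4·0+1·4 = 4
T: 2·5+2·8+2·6 = 38 | 4·8+1·6 = 38
gcd(2,2,2,4,1) = 1

Coefficients: [2, 2, 2, 4, 1]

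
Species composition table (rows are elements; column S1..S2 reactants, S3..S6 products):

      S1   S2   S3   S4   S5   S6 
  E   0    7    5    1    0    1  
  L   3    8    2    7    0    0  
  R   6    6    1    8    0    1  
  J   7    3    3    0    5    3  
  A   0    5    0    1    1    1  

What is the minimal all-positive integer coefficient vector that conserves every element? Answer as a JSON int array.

E: 5·0+3·7 = 21 | 2·5+5·1+4·0+6·1 = 21
L: 5·3+3·8 = 39 | 2·2+5·7+4·0+6·0 = 39
R: 5·6+3·6 = 48 | 2·1+5·8+4·0+6·1 = 48
J: 5·7+3·3 = 44 | 2·3+5·0+4·5+6·3 = 44
A: 5·0+3·5 = 15 | 2·0+5·1+4·1+6·1 = 15
gcd(5,3,2,5,4,6) = 1

Coefficients: [5, 3, 2, 5, 4, 6]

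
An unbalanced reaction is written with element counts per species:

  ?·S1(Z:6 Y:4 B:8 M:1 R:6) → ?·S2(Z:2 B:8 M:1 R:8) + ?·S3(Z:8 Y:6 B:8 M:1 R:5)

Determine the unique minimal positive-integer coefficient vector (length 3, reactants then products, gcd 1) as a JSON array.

Coefficients: [3, 1, 2]

Z: 3·6 = 18 | 1·2+2·8 = 18
Y: 3·4 = 12 | 1·0+2·6 = 12
B: 3·8 = 24 | 1·8+2·8 = 24
M: 3·1 = 3 | 1·1+2·1 = 3
R: 3·6 = 18 | 1·8+2·5 = 18
gcd(3,1,2) = 1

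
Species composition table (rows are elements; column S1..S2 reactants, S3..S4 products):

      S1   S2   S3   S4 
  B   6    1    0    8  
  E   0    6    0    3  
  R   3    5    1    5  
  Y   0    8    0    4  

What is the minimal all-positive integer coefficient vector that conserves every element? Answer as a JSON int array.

B: 5·6+2·1 = 32 | 5·0+4·8 = 32
E: 5·0+2·6 = 12 | 5·0+4·3 = 12
R: 5·3+2·5 = 25 | 5·1+4·5 = 25
Y: 5·0+2·8 = 16 | 5·0+4·4 = 16
gcd(5,2,5,4) = 1

Coefficients: [5, 2, 5, 4]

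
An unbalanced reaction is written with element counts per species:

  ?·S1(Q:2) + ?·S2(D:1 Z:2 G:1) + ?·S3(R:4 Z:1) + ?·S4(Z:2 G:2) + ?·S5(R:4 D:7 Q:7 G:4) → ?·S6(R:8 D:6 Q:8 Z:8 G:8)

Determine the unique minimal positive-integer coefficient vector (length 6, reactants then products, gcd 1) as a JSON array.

Coefficients: [5, 4, 4, 6, 2, 3]

R: 5·0+4·0+4·4+6·0+2·4 = 24 | 3·8 = 24
D: 5·0+4·1+4·0+6·0+2·7 = 18 | 3·6 = 18
Q: 5·2+4·0+4·0+6·0+2·7 = 24 | 3·8 = 24
Z: 5·0+4·2+4·1+6·2+2·0 = 24 | 3·8 = 24
G: 5·0+4·1+4·0+6·2+2·4 = 24 | 3·8 = 24
gcd(5,4,4,6,2,3) = 1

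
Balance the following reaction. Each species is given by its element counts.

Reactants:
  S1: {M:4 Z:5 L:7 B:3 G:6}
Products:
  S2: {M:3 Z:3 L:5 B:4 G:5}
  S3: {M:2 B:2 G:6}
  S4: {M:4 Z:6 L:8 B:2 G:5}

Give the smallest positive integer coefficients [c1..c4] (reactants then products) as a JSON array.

Coefficients: [6, 2, 1, 4]

M: 6·4 = 24 | 2·3+1·2+4·4 = 24
Z: 6·5 = 30 | 2·3+1·0+4·6 = 30
L: 6·7 = 42 | 2·5+1·0+4·8 = 42
B: 6·3 = 18 | 2·4+1·2+4·2 = 18
G: 6·6 = 36 | 2·5+1·6+4·5 = 36
gcd(6,2,1,4) = 1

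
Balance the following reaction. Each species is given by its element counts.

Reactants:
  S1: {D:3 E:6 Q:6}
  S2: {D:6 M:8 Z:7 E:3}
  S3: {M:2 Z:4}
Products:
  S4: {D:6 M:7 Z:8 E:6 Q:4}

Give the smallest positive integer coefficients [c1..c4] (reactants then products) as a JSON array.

Coefficients: [4, 4, 5, 6]

D: 4·3+4·6+5·0 = 36 | 6·6 = 36
M: 4·0+4·8+5·2 = 42 | 6·7 = 42
Z: 4·0+4·7+5·4 = 48 | 6·8 = 48
E: 4·6+4·3+5·0 = 36 | 6·6 = 36
Q: 4·6+4·0+5·0 = 24 | 6·4 = 24
gcd(4,4,5,6) = 1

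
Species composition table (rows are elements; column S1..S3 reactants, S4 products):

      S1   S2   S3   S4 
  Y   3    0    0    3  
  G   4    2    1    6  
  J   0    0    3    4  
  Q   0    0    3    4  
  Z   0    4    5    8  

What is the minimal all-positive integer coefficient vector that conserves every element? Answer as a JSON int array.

Y: 3·3+1·0+4·0 = 9 | 3·3 = 9
G: 3·4+1·2+4·1 = 18 | 3·6 = 18
J: 3·0+1·0+4·3 = 12 | 3·4 = 12
Q: 3·0+1·0+4·3 = 12 | 3·4 = 12
Z: 3·0+1·4+4·5 = 24 | 3·8 = 24
gcd(3,1,4,3) = 1

Coefficients: [3, 1, 4, 3]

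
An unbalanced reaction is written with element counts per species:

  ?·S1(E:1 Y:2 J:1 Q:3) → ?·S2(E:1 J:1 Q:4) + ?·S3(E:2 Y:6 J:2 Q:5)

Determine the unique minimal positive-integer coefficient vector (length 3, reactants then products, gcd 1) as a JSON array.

E: 3·1 = 3 | 1·1+1·2 = 3
Y: 3·2 = 6 | 1·0+1·6 = 6
J: 3·1 = 3 | 1·1+1·2 = 3
Q: 3·3 = 9 | 1·4+1·5 = 9
gcd(3,1,1) = 1

Coefficients: [3, 1, 1]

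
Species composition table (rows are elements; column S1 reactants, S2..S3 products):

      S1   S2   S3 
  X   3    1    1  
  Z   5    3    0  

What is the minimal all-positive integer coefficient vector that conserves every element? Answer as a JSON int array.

X: 3·3 = 9 | 5·1+4·1 = 9
Z: 3·5 = 15 | 5·3+4·0 = 15
gcd(3,5,4) = 1

Coefficients: [3, 5, 4]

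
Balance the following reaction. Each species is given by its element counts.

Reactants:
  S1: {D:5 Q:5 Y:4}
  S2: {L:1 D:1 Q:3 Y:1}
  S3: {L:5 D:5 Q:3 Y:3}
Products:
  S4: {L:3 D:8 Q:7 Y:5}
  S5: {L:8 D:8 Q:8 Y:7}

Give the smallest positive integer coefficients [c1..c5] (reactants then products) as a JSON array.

Coefficients: [4, 3, 5, 4, 2]

L: 4·0+3·1+5·5 = 28 | 4·3+2·8 = 28
D: 4·5+3·1+5·5 = 48 | 4·8+2·8 = 48
Q: 4·5+3·3+5·3 = 44 | 4·7+2·8 = 44
Y: 4·4+3·1+5·3 = 34 | 4·5+2·7 = 34
gcd(4,3,5,4,2) = 1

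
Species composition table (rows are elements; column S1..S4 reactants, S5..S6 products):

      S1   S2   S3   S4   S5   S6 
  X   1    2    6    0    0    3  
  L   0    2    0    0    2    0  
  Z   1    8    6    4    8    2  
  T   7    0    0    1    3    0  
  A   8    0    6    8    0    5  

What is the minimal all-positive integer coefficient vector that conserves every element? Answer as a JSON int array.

X: 2·1+5·2+1·6+1·0 = 18 | 5·0+6·3 = 18
L: 2·0+5·2+1·0+1·0 = 10 | 5·2+6·0 = 10
Z: 2·1+5·8+1·6+1·4 = 52 | 5·8+6·2 = 52
T: 2·7+5·0+1·0+1·1 = 15 | 5·3+6·0 = 15
A: 2·8+5·0+1·6+1·8 = 30 | 5·0+6·5 = 30
gcd(2,5,1,1,5,6) = 1

Coefficients: [2, 5, 1, 1, 5, 6]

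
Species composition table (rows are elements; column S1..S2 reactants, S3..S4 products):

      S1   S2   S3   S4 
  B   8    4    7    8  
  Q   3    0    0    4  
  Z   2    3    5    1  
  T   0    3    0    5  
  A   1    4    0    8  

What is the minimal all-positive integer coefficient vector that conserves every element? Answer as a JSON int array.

Coefficients: [4, 5, 4, 3]

B: 4·8+5·4 = 52 | 4·7+3·8 = 52
Q: 4·3+5·0 = 12 | 4·0+3·4 = 12
Z: 4·2+5·3 = 23 | 4·5+3·1 = 23
T: 4·0+5·3 = 15 | 4·0+3·5 = 15
A: 4·1+5·4 = 24 | 4·0+3·8 = 24
gcd(4,5,4,3) = 1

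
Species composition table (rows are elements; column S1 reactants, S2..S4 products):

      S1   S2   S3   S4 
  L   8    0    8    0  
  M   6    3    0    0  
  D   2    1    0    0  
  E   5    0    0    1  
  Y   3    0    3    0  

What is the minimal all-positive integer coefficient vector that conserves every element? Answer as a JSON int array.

Coefficients: [1, 2, 1, 5]

L: 1·8 = 8 | 2·0+1·8+5·0 = 8
M: 1·6 = 6 | 2·3+1·0+5·0 = 6
D: 1·2 = 2 | 2·1+1·0+5·0 = 2
E: 1·5 = 5 | 2·0+1·0+5·1 = 5
Y: 1·3 = 3 | 2·0+1·3+5·0 = 3
gcd(1,2,1,5) = 1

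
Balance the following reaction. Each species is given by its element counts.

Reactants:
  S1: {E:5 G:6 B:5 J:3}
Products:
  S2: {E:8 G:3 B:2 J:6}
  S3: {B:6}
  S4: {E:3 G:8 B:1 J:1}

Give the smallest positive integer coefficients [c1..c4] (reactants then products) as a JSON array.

Coefficients: [5, 2, 3, 3]

E: 5·5 = 25 | 2·8+3·0+3·3 = 25
G: 5·6 = 30 | 2·3+3·0+3·8 = 30
B: 5·5 = 25 | 2·2+3·6+3·1 = 25
J: 5·3 = 15 | 2·6+3·0+3·1 = 15
gcd(5,2,3,3) = 1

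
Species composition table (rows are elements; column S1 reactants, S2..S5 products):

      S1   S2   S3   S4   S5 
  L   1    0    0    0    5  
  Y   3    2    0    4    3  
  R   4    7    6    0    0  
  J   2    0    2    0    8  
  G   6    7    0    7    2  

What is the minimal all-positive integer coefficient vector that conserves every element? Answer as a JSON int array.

L: 5·1 = 5 | 2·0+1·0+2·0+1·5 = 5
Y: 5·3 = 15 | 2·2+1·0+2·4+1·3 = 15
R: 5·4 = 20 | 2·7+1·6+2·0+1·0 = 20
J: 5·2 = 10 | 2·0+1·2+2·0+1·8 = 10
G: 5·6 = 30 | 2·7+1·0+2·7+1·2 = 30
gcd(5,2,1,2,1) = 1

Coefficients: [5, 2, 1, 2, 1]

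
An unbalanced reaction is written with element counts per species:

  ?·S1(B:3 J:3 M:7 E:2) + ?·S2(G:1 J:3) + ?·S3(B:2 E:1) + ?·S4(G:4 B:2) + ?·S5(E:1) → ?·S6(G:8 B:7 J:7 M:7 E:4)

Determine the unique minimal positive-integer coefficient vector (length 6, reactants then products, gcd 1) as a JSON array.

G: 3·0+4·1+1·0+5·4+5·0 = 24 | 3·8 = 24
B: 3·3+4·0+1·2+5·2+5·0 = 21 | 3·7 = 21
J: 3·3+4·3+1·0+5·0+5·0 = 21 | 3·7 = 21
M: 3·7+4·0+1·0+5·0+5·0 = 21 | 3·7 = 21
E: 3·2+4·0+1·1+5·0+5·1 = 12 | 3·4 = 12
gcd(3,4,1,5,5,3) = 1

Coefficients: [3, 4, 1, 5, 5, 3]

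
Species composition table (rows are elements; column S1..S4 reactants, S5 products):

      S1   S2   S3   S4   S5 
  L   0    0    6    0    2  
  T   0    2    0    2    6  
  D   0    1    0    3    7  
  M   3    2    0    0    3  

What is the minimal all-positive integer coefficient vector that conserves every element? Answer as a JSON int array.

Coefficients: [1, 3, 1, 6, 3]

L: 1·0+3·0+1·6+6·0 = 6 | 3·2 = 6
T: 1·0+3·2+1·0+6·2 = 18 | 3·6 = 18
D: 1·0+3·1+1·0+6·3 = 21 | 3·7 = 21
M: 1·3+3·2+1·0+6·0 = 9 | 3·3 = 9
gcd(1,3,1,6,3) = 1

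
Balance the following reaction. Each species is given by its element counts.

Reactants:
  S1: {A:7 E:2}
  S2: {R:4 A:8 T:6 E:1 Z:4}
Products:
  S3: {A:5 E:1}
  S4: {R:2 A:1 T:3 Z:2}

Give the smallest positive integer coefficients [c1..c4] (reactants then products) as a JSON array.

R: 1·0+3·4 = 12 | 5·0+6·2 = 12
A: 1·7+3·8 = 31 | 5·5+6·1 = 31
T: 1·0+3·6 = 18 | 5·0+6·3 = 18
E: 1·2+3·1 = 5 | 5·1+6·0 = 5
Z: 1·0+3·4 = 12 | 5·0+6·2 = 12
gcd(1,3,5,6) = 1

Coefficients: [1, 3, 5, 6]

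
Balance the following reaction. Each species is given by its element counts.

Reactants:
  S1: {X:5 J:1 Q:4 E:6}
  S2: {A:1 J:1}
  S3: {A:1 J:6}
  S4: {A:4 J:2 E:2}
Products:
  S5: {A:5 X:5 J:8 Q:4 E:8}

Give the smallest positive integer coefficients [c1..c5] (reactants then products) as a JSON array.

A: 5·0+1·1+4·1+5·4 = 25 | 5·5 = 25
X: 5·5+1·0+4·0+5·0 = 25 | 5·5 = 25
J: 5·1+1·1+4·6+5·2 = 40 | 5·8 = 40
Q: 5·4+1·0+4·0+5·0 = 20 | 5·4 = 20
E: 5·6+1·0+4·0+5·2 = 40 | 5·8 = 40
gcd(5,1,4,5,5) = 1

Coefficients: [5, 1, 4, 5, 5]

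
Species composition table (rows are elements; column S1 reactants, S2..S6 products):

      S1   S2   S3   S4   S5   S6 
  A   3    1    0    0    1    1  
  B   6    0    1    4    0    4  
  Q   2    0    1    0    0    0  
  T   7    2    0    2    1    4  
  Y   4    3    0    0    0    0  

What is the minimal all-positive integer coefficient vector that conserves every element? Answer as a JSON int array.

Coefficients: [3, 4, 6, 1, 3, 2]

A: 3·3 = 9 | 4·1+6·0+1·0+3·1+2·1 = 9
B: 3·6 = 18 | 4·0+6·1+1·4+3·0+2·4 = 18
Q: 3·2 = 6 | 4·0+6·1+1·0+3·0+2·0 = 6
T: 3·7 = 21 | 4·2+6·0+1·2+3·1+2·4 = 21
Y: 3·4 = 12 | 4·3+6·0+1·0+3·0+2·0 = 12
gcd(3,4,6,1,3,2) = 1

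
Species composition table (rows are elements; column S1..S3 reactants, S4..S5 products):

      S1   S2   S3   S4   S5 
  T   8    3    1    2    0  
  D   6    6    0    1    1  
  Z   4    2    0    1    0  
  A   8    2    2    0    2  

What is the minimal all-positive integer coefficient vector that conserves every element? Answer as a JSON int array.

T: 1·8+1·3+1·1 = 12 | 6·2+6·0 = 12
D: 1·6+1·6+1·0 = 12 | 6·1+6·1 = 12
Z: 1·4+1·2+1·0 = 6 | 6·1+6·0 = 6
A: 1·8+1·2+1·2 = 12 | 6·0+6·2 = 12
gcd(1,1,1,6,6) = 1

Coefficients: [1, 1, 1, 6, 6]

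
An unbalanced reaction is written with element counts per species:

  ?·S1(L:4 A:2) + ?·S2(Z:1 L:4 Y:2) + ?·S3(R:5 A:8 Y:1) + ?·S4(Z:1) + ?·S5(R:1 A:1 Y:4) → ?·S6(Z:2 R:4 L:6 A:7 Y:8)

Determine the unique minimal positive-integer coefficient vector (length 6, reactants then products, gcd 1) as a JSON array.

Z: 3·0+3·1+2·0+5·1+6·0 = 8 | 4·2 = 8
R: 3·0+3·0+2·5+5·0+6·1 = 16 | 4·4 = 16
L: 3·4+3·4+2·0+5·0+6·0 = 24 | 4·6 = 24
A: 3·2+3·0+2·8+5·0+6·1 = 28 | 4·7 = 28
Y: 3·0+3·2+2·1+5·0+6·4 = 32 | 4·8 = 32
gcd(3,3,2,5,6,4) = 1

Coefficients: [3, 3, 2, 5, 6, 4]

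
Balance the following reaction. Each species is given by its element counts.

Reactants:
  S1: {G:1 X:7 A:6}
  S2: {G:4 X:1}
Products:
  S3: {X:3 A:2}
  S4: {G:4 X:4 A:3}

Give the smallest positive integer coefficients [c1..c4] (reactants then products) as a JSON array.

G: 4·1+5·4 = 24 | 3·0+6·4 = 24
X: 4·7+5·1 = 33 | 3·3+6·4 = 33
A: 4·6+5·0 = 24 | 3·2+6·3 = 24
gcd(4,5,3,6) = 1

Coefficients: [4, 5, 3, 6]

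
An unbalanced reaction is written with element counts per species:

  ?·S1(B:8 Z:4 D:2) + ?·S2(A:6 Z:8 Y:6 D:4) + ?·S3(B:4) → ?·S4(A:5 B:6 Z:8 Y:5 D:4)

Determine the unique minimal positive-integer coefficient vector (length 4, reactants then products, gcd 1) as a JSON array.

A: 2·0+5·6+5·0 = 30 | 6·5 = 30
B: 2·8+5·0+5·4 = 36 | 6·6 = 36
Z: 2·4+5·8+5·0 = 48 | 6·8 = 48
Y: 2·0+5·6+5·0 = 30 | 6·5 = 30
D: 2·2+5·4+5·0 = 24 | 6·4 = 24
gcd(2,5,5,6) = 1

Coefficients: [2, 5, 5, 6]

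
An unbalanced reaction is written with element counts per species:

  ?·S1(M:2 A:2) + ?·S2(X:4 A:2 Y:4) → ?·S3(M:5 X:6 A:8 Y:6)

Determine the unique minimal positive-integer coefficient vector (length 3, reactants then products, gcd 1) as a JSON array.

M: 5·2+3·0 = 10 | 2·5 = 10
X: 5·0+3·4 = 12 | 2·6 = 12
A: 5·2+3·2 = 16 | 2·8 = 16
Y: 5·0+3·4 = 12 | 2·6 = 12
gcd(5,3,2) = 1

Coefficients: [5, 3, 2]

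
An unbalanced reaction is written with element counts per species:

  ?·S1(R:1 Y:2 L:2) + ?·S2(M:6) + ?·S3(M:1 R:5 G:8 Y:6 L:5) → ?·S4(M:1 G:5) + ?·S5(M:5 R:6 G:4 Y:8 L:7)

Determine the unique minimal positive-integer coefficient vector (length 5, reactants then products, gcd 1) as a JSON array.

Coefficients: [5, 4, 5, 4, 5]

M: 5·0+4·6+5·1 = 29 | 4·1+5·5 = 29
R: 5·1+4·0+5·5 = 30 | 4·0+5·6 = 30
G: 5·0+4·0+5·8 = 40 | 4·5+5·4 = 40
Y: 5·2+4·0+5·6 = 40 | 4·0+5·8 = 40
L: 5·2+4·0+5·5 = 35 | 4·0+5·7 = 35
gcd(5,4,5,4,5) = 1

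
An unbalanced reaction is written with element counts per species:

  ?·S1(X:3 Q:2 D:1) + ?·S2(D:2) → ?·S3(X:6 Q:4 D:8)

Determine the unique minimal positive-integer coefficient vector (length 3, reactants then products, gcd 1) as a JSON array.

X: 2·3+3·0 = 6 | 1·6 = 6
Q: 2·2+3·0 = 4 | 1·4 = 4
D: 2·1+3·2 = 8 | 1·8 = 8
gcd(2,3,1) = 1

Coefficients: [2, 3, 1]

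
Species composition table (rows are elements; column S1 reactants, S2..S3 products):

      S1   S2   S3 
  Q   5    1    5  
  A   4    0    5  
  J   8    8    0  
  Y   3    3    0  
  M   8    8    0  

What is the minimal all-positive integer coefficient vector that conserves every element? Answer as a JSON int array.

Q: 5·5 = 25 | 5·1+4·5 = 25
A: 5·4 = 20 | 5·0+4·5 = 20
J: 5·8 = 40 | 5·8+4·0 = 40
Y: 5·3 = 15 | 5·3+4·0 = 15
M: 5·8 = 40 | 5·8+4·0 = 40
gcd(5,5,4) = 1

Coefficients: [5, 5, 4]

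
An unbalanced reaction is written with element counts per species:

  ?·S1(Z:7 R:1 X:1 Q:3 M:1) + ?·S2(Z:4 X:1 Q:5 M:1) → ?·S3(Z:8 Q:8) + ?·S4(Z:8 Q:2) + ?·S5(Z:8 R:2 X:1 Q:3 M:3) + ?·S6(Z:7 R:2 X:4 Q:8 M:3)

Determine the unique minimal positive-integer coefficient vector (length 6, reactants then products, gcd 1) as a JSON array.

Coefficients: [6, 3, 1, 3, 1, 2]

Z: 6·7+3·4 = 54 | 1·8+3·8+1·8+2·7 = 54
R: 6·1+3·0 = 6 | 1·0+3·0+1·2+2·2 = 6
X: 6·1+3·1 = 9 | 1·0+3·0+1·1+2·4 = 9
Q: 6·3+3·5 = 33 | 1·8+3·2+1·3+2·8 = 33
M: 6·1+3·1 = 9 | 1·0+3·0+1·3+2·3 = 9
gcd(6,3,1,3,1,2) = 1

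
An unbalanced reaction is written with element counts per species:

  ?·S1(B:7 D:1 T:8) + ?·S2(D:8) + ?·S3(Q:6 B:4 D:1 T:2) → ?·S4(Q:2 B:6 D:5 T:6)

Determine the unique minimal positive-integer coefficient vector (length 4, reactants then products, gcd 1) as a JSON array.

Coefficients: [4, 3, 2, 6]

Q: 4·0+3·0+2·6 = 12 | 6·2 = 12
B: 4·7+3·0+2·4 = 36 | 6·6 = 36
D: 4·1+3·8+2·1 = 30 | 6·5 = 30
T: 4·8+3·0+2·2 = 36 | 6·6 = 36
gcd(4,3,2,6) = 1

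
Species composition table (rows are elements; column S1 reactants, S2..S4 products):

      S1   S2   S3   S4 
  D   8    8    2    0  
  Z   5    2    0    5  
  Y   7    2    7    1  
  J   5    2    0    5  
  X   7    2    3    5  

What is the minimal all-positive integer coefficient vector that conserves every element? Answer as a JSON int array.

D: 6·8 = 48 | 5·8+4·2+4·0 = 48
Z: 6·5 = 30 | 5·2+4·0+4·5 = 30
Y: 6·7 = 42 | 5·2+4·7+4·1 = 42
J: 6·5 = 30 | 5·2+4·0+4·5 = 30
X: 6·7 = 42 | 5·2+4·3+4·5 = 42
gcd(6,5,4,4) = 1

Coefficients: [6, 5, 4, 4]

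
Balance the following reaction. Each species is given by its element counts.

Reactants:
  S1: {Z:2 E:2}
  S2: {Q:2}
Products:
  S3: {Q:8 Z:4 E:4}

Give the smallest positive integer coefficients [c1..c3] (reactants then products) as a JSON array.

Q: 2·0+4·2 = 8 | 1·8 = 8
Z: 2·2+4·0 = 4 | 1·4 = 4
E: 2·2+4·0 = 4 | 1·4 = 4
gcd(2,4,1) = 1

Coefficients: [2, 4, 1]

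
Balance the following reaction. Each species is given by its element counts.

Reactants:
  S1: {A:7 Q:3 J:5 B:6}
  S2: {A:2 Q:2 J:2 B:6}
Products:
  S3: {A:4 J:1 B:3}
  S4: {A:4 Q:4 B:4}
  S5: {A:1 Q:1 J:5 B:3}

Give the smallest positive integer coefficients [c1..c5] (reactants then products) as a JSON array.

Coefficients: [4, 2, 4, 3, 4]

A: 4·7+2·2 = 32 | 4·4+3·4+4·1 = 32
Q: 4·3+2·2 = 16 | 4·0+3·4+4·1 = 16
J: 4·5+2·2 = 24 | 4·1+3·0+4·5 = 24
B: 4·6+2·6 = 36 | 4·3+3·4+4·3 = 36
gcd(4,2,4,3,4) = 1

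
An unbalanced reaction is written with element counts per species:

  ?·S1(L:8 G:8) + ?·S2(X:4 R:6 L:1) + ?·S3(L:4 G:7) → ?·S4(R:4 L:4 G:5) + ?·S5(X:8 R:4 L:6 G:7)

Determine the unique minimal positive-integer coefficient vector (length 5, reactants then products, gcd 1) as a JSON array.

Coefficients: [2, 6, 5, 6, 3]

X: 2·0+6·4+5·0 = 24 | 6·0+3·8 = 24
R: 2·0+6·6+5·0 = 36 | 6·4+3·4 = 36
L: 2·8+6·1+5·4 = 42 | 6·4+3·6 = 42
G: 2·8+6·0+5·7 = 51 | 6·5+3·7 = 51
gcd(2,6,5,6,3) = 1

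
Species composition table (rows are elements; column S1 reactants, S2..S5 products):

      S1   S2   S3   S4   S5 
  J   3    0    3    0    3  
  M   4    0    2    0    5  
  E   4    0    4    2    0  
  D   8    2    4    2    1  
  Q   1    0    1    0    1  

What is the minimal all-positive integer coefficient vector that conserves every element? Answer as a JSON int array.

J: 3·3 = 9 | 5·0+1·3+4·0+2·3 = 9
M: 3·4 = 12 | 5·0+1·2+4·0+2·5 = 12
E: 3·4 = 12 | 5·0+1·4+4·2+2·0 = 12
D: 3·8 = 24 | 5·2+1·4+4·2+2·1 = 24
Q: 3·1 = 3 | 5·0+1·1+4·0+2·1 = 3
gcd(3,5,1,4,2) = 1

Coefficients: [3, 5, 1, 4, 2]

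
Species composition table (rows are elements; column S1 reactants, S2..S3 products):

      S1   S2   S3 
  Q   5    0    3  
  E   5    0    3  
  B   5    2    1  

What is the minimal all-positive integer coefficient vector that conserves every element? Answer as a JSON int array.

Coefficients: [3, 5, 5]

Q: 3·5 = 15 | 5·0+5·3 = 15
E: 3·5 = 15 | 5·0+5·3 = 15
B: 3·5 = 15 | 5·2+5·1 = 15
gcd(3,5,5) = 1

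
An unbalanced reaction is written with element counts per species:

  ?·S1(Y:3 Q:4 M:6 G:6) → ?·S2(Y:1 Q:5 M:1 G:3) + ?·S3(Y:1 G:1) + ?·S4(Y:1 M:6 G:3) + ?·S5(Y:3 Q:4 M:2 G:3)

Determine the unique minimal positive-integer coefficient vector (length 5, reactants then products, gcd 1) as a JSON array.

Coefficients: [6, 4, 6, 5, 1]

Y: 6·3 = 18 | 4·1+6·1+5·1+1·3 = 18
Q: 6·4 = 24 | 4·5+6·0+5·0+1·4 = 24
M: 6·6 = 36 | 4·1+6·0+5·6+1·2 = 36
G: 6·6 = 36 | 4·3+6·1+5·3+1·3 = 36
gcd(6,4,6,5,1) = 1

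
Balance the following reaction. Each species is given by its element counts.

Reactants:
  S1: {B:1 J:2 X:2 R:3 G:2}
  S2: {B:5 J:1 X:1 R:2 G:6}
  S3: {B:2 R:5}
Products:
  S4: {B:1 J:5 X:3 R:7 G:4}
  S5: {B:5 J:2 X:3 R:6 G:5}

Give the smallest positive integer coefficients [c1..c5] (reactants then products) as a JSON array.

B: 4·1+1·5+1·2 = 11 | 1·1+2·5 = 11
J: 4·2+1·1+1·0 = 9 | 1·5+2·2 = 9
X: 4·2+1·1+1·0 = 9 | 1·3+2·3 = 9
R: 4·3+1·2+1·5 = 19 | 1·7+2·6 = 19
G: 4·2+1·6+1·0 = 14 | 1·4+2·5 = 14
gcd(4,1,1,1,2) = 1

Coefficients: [4, 1, 1, 1, 2]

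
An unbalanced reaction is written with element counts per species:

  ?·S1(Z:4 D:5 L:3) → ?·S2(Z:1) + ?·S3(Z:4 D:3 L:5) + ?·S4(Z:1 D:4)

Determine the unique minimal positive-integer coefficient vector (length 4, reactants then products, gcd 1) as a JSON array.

Z: 5·4 = 20 | 4·1+3·4+4·1 = 20
D: 5·5 = 25 | 4·0+3·3+4·4 = 25
L: 5·3 = 15 | 4·0+3·5+4·0 = 15
gcd(5,4,3,4) = 1

Coefficients: [5, 4, 3, 4]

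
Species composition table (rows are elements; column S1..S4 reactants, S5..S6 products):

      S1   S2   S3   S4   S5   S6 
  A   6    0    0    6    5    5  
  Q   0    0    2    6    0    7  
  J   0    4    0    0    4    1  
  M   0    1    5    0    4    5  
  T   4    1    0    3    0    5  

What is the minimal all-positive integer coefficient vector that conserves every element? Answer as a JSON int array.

Coefficients: [2, 3, 5, 3, 2, 4]

A: 2·6+3·0+5·0+3·6 = 30 | 2·5+4·5 = 30
Q: 2·0+3·0+5·2+3·6 = 28 | 2·0+4·7 = 28
J: 2·0+3·4+5·0+3·0 = 12 | 2·4+4·1 = 12
M: 2·0+3·1+5·5+3·0 = 28 | 2·4+4·5 = 28
T: 2·4+3·1+5·0+3·3 = 20 | 2·0+4·5 = 20
gcd(2,3,5,3,2,4) = 1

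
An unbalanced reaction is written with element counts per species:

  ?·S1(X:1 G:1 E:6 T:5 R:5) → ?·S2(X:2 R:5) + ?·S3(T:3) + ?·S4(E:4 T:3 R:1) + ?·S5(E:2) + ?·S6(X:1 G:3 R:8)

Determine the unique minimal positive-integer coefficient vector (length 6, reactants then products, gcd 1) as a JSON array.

Coefficients: [3, 1, 3, 2, 5, 1]

X: 3·1 = 3 | 1·2+3·0+2·0+5·0+1·1 = 3
G: 3·1 = 3 | 1·0+3·0+2·0+5·0+1·3 = 3
E: 3·6 = 18 | 1·0+3·0+2·4+5·2+1·0 = 18
T: 3·5 = 15 | 1·0+3·3+2·3+5·0+1·0 = 15
R: 3·5 = 15 | 1·5+3·0+2·1+5·0+1·8 = 15
gcd(3,1,3,2,5,1) = 1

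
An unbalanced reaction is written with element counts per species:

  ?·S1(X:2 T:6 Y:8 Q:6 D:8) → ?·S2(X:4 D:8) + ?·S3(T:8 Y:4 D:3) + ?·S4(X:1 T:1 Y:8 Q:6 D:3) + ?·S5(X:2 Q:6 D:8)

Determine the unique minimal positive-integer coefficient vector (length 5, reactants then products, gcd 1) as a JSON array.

X: 6·2 = 12 | 1·4+4·0+4·1+2·2 = 12
T: 6·6 = 36 | 1·0+4·8+4·1+2·0 = 36
Y: 6·8 = 48 | 1·0+4·4+4·8+2·0 = 48
Q: 6·6 = 36 | 1·0+4·0+4·6+2·6 = 36
D: 6·8 = 48 | 1·8+4·3+4·3+2·8 = 48
gcd(6,1,4,4,2) = 1

Coefficients: [6, 1, 4, 4, 2]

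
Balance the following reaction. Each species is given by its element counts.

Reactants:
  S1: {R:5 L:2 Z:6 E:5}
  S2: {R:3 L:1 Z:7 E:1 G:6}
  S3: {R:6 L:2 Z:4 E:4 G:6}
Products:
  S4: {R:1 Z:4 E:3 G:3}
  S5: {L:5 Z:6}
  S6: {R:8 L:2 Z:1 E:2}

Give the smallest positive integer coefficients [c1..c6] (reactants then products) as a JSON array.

R: 3·5+1·3+2·6 = 30 | 6·1+1·0+3·8 = 30
L: 3·2+1·1+2·2 = 11 | 6·0+1·5+3·2 = 11
Z: 3·6+1·7+2·4 = 33 | 6·4+1·6+3·1 = 33
E: 3·5+1·1+2·4 = 24 | 6·3+1·0+3·2 = 24
G: 3·0+1·6+2·6 = 18 | 6·3+1·0+3·0 = 18
gcd(3,1,2,6,1,3) = 1

Coefficients: [3, 1, 2, 6, 1, 3]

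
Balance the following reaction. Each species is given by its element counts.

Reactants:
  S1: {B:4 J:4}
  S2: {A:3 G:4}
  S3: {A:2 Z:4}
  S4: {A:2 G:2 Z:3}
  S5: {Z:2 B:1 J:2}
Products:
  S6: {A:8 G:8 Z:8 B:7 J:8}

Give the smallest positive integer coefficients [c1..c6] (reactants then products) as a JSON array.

Coefficients: [6, 6, 3, 4, 4, 4]

A: 6·0+6·3+3·2+4·2+4·0 = 32 | 4·8 = 32
G: 6·0+6·4+3·0+4·2+4·0 = 32 | 4·8 = 32
Z: 6·0+6·0+3·4+4·3+4·2 = 32 | 4·8 = 32
B: 6·4+6·0+3·0+4·0+4·1 = 28 | 4·7 = 28
J: 6·4+6·0+3·0+4·0+4·2 = 32 | 4·8 = 32
gcd(6,6,3,4,4,4) = 1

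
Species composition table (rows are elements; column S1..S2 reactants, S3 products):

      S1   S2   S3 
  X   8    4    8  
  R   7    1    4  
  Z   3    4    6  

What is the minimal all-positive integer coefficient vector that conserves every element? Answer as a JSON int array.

X: 2·8+6·4 = 40 | 5·8 = 40
R: 2·7+6·1 = 20 | 5·4 = 20
Z: 2·3+6·4 = 30 | 5·6 = 30
gcd(2,6,5) = 1

Coefficients: [2, 6, 5]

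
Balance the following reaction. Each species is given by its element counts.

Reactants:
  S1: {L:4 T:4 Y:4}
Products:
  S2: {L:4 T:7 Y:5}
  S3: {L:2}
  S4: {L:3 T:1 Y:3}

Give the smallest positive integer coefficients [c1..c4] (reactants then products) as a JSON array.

Coefficients: [4, 2, 1, 2]

L: 4·4 = 16 | 2·4+1·2+2·3 = 16
T: 4·4 = 16 | 2·7+1·0+2·1 = 16
Y: 4·4 = 16 | 2·5+1·0+2·3 = 16
gcd(4,2,1,2) = 1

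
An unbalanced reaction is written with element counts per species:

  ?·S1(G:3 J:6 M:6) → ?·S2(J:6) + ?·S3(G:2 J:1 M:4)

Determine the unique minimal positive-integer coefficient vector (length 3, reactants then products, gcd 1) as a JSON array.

G: 4·3 = 12 | 3·0+6·2 = 12
J: 4·6 = 24 | 3·6+6·1 = 24
M: 4·6 = 24 | 3·0+6·4 = 24
gcd(4,3,6) = 1

Coefficients: [4, 3, 6]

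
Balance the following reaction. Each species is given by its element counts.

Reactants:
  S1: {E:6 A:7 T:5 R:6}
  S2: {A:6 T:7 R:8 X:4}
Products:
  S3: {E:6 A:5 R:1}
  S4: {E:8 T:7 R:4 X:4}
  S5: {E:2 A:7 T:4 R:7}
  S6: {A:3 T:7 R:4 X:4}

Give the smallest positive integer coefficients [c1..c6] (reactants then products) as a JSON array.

E: 4·6+3·0 = 24 | 1·6+1·8+5·2+2·0 = 24
A: 4·7+3·6 = 46 | 1·5+1·0+5·7+2·3 = 46
T: 4·5+3·7 = 41 | 1·0+1·7+5·4+2·7 = 41
R: 4·6+3·8 = 48 | 1·1+1·4+5·7+2·4 = 48
X: 4·0+3·4 = 12 | 1·0+1·4+5·0+2·4 = 12
gcd(4,3,1,1,5,2) = 1

Coefficients: [4, 3, 1, 1, 5, 2]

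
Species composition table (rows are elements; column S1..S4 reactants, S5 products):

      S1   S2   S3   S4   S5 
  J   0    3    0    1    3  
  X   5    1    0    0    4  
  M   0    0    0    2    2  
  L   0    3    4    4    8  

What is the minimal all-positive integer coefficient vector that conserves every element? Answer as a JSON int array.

Coefficients: [4, 4, 3, 6, 6]

J: 4·0+4·3+3·0+6·1 = 18 | 6·3 = 18
X: 4·5+4·1+3·0+6·0 = 24 | 6·4 = 24
M: 4·0+4·0+3·0+6·2 = 12 | 6·2 = 12
L: 4·0+4·3+3·4+6·4 = 48 | 6·8 = 48
gcd(4,4,3,6,6) = 1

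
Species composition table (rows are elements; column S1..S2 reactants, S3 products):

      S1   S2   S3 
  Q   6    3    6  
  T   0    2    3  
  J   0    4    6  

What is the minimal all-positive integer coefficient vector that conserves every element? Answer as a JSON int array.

Coefficients: [1, 6, 4]

Q: 1·6+6·3 = 24 | 4·6 = 24
T: 1·0+6·2 = 12 | 4·3 = 12
J: 1·0+6·4 = 24 | 4·6 = 24
gcd(1,6,4) = 1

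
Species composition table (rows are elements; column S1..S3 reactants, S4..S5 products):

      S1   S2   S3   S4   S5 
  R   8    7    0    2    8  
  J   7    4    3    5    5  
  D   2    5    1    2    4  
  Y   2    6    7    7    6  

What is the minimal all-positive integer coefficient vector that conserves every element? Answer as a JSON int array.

Coefficients: [3, 4, 6, 6, 5]

R: 3·8+4·7+6·0 = 52 | 6·2+5·8 = 52
J: 3·7+4·4+6·3 = 55 | 6·5+5·5 = 55
D: 3·2+4·5+6·1 = 32 | 6·2+5·4 = 32
Y: 3·2+4·6+6·7 = 72 | 6·7+5·6 = 72
gcd(3,4,6,6,5) = 1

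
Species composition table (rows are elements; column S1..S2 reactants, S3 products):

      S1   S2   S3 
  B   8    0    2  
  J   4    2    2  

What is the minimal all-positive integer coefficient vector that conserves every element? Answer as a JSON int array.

B: 1·8+2·0 = 8 | 4·2 = 8
J: 1·4+2·2 = 8 | 4·2 = 8
gcd(1,2,4) = 1

Coefficients: [1, 2, 4]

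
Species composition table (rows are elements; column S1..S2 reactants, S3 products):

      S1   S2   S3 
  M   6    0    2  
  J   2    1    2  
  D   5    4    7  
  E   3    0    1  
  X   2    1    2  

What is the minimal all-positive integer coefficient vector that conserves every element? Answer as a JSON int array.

M: 1·6+4·0 = 6 | 3·2 = 6
J: 1·2+4·1 = 6 | 3·2 = 6
D: 1·5+4·4 = 21 | 3·7 = 21
E: 1·3+4·0 = 3 | 3·1 = 3
X: 1·2+4·1 = 6 | 3·2 = 6
gcd(1,4,3) = 1

Coefficients: [1, 4, 3]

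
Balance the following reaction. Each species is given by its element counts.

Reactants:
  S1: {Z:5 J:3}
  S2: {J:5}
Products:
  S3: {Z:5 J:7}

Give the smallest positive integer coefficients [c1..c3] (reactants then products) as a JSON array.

Coefficients: [5, 4, 5]

Z: 5·5+4·0 = 25 | 5·5 = 25
J: 5·3+4·5 = 35 | 5·7 = 35
gcd(5,4,5) = 1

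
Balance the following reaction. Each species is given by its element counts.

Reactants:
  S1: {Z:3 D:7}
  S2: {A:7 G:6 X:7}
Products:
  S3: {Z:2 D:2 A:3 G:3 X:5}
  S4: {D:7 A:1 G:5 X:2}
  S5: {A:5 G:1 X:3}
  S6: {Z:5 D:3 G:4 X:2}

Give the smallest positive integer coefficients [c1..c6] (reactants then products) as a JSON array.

Z: 3·3+4·0 = 9 | 2·2+2·0+4·0+1·5 = 9
D: 3·7+4·0 = 21 | 2·2+2·7+4·0+1·3 = 21
A: 3·0+4·7 = 28 | 2·3+2·1+4·5+1·0 = 28
G: 3·0+4·6 = 24 | 2·3+2·5+4·1+1·4 = 24
X: 3·0+4·7 = 28 | 2·5+2·2+4·3+1·2 = 28
gcd(3,4,2,2,4,1) = 1

Coefficients: [3, 4, 2, 2, 4, 1]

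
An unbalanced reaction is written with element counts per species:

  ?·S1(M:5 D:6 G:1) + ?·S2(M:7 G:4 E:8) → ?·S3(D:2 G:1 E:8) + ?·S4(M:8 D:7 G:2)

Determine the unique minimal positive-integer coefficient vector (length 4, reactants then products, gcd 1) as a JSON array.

Coefficients: [5, 1, 1, 4]

M: 5·5+1·7 = 32 | 1·0+4·8 = 32
D: 5·6+1·0 = 30 | 1·2+4·7 = 30
G: 5·1+1·4 = 9 | 1·1+4·2 = 9
E: 5·0+1·8 = 8 | 1·8+4·0 = 8
gcd(5,1,1,4) = 1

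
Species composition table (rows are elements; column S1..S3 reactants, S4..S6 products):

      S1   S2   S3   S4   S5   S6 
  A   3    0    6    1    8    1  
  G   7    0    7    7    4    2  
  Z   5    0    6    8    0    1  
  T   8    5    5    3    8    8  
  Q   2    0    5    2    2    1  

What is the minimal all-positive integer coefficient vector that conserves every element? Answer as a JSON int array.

A: 3·3+5·0+1·6 = 15 | 2·1+1·8+5·1 = 15
G: 3·7+5·0+1·7 = 28 | 2·7+1·4+5·2 = 28
Z: 3·5+5·0+1·6 = 21 | 2·8+1·0+5·1 = 21
T: 3·8+5·5+1·5 = 54 | 2·3+1·8+5·8 = 54
Q: 3·2+5·0+1·5 = 11 | 2·2+1·2+5·1 = 11
gcd(3,5,1,2,1,5) = 1

Coefficients: [3, 5, 1, 2, 1, 5]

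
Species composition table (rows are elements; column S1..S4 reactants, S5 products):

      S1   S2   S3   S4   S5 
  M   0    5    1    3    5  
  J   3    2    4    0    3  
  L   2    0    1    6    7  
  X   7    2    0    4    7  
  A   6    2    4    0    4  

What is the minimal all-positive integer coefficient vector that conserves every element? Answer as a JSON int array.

M: 1·0+1·5+1·1+3·3 = 15 | 3·5 = 15
J: 1·3+1·2+1·4+3·0 = 9 | 3·3 = 9
L: 1·2+1·0+1·1+3·6 = 21 | 3·7 = 21
X: 1·7+1·2+1·0+3·4 = 21 | 3·7 = 21
A: 1·6+1·2+1·4+3·0 = 12 | 3·4 = 12
gcd(1,1,1,3,3) = 1

Coefficients: [1, 1, 1, 3, 3]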